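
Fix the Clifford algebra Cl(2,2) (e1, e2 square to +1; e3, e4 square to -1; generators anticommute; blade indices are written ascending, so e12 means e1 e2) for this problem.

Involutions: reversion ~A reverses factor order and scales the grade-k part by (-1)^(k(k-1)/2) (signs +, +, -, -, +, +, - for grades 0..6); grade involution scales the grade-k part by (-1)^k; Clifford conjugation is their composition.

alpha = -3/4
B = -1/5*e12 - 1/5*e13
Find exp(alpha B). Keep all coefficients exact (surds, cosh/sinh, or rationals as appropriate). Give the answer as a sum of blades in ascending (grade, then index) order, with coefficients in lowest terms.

B^2 term by term: the squares give (-1/5)^2*(e12)^2 + (-1/5)^2*(e13)^2 = 1/25*(-1) + 1/25*(+1) = 0 (each basis 2-blade squares to minus the product of its generators' squares); cross terms between blades sharing an index anticommute and cancel. So B^2 = 0.
B^2 = 0, and the exponential is exactly linear here: exp(alpha B) = 1 + alpha B (parabolic case).
Answer: 1 + 3/20*e12 + 3/20*e13


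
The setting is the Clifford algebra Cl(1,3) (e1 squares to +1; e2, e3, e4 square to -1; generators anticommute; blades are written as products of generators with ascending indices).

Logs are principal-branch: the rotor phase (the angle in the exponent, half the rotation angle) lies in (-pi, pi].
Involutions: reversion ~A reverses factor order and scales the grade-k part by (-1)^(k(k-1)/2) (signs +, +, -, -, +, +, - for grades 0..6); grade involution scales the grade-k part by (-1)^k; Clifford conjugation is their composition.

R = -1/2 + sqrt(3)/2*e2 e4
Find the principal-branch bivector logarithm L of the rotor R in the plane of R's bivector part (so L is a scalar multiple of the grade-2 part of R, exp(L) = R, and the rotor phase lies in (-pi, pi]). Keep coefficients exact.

The scalar part of R is -1/2, which pins the rotor phase on the principal branch; dividing the bivector part by the sine of that phase recovers the unit plane, and L is the phase times that plane.
Concretely: cos(phase) = -1/2 gives phase = ±2*pi/3, and since phase/sin(phase) is even the sign is immaterial: L = (phase/sin(phase)) * <R>_2 = (4*sqrt(3)*pi/9) * <R>_2.
Answer: 2*pi/3*e2 e4


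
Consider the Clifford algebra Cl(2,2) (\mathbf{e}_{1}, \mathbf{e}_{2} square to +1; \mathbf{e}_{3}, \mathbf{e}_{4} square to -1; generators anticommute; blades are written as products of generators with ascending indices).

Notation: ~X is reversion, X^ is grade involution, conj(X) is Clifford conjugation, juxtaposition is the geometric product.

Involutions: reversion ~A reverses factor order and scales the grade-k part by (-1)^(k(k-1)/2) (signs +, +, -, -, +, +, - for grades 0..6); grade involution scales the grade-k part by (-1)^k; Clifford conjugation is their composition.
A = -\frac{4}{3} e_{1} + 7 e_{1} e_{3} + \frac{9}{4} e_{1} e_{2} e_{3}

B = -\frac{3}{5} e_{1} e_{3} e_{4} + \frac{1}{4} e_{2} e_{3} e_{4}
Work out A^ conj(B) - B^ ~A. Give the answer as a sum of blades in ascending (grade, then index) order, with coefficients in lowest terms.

first term: -\frac{21}{5} e_{4} - \frac{9}{16} e_{1} e_{4} - \frac{27}{20} e_{2} e_{4} - \frac{4}{5} e_{3} e_{4} + \frac{7}{4} e_{1} e_{2} e_{4} + \frac{1}{3} e_{1} e_{2} e_{3} e_{4}
second term: -\frac{21}{5} e_{4} - \frac{9}{16} e_{1} e_{4} - \frac{27}{20} e_{2} e_{4} - \frac{4}{5} e_{3} e_{4} - \frac{7}{4} e_{1} e_{2} e_{4} - \frac{1}{3} e_{1} e_{2} e_{3} e_{4}
Answer: \frac{7}{2} e_{1} e_{2} e_{4} + \frac{2}{3} e_{1} e_{2} e_{3} e_{4}


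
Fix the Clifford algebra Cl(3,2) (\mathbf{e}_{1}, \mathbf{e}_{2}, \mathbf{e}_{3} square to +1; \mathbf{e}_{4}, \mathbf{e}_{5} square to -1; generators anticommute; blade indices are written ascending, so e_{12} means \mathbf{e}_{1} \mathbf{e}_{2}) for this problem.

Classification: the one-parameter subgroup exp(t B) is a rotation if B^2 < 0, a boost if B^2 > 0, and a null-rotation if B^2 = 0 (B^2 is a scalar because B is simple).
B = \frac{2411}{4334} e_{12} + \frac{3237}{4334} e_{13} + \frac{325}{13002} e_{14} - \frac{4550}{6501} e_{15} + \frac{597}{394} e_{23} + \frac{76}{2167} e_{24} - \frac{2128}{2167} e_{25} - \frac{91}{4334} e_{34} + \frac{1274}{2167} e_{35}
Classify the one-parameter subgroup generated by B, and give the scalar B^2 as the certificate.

B^2 term by term: the squares give (\frac{2411}{4334})^2*(e_{12})^2 + (\frac{3237}{4334})^2*(e_{13})^2 + (\frac{325}{13002})^2*(e_{14})^2 + (-\frac{4550}{6501})^2*(e_{15})^2 + (\frac{597}{394})^2*(e_{23})^2 + (\frac{76}{2167})^2*(e_{24})^2 + (-\frac{2128}{2167})^2*(e_{25})^2 + (-\frac{91}{4334})^2*(e_{34})^2 + (\frac{1274}{2167})^2*(e_{35})^2 = \frac{5812921}{18783556}*(-1) + \frac{10478169}{18783556}*(-1) + \frac{105625}{169052004}*(+1) + \frac{20702500}{42263001}*(+1) + \frac{356409}{155236}*(-1) + \frac{5776}{4695889}*(+1) + \frac{4528384}{4695889}*(+1) + \frac{8281}{18783556}*(+1) + \frac{1623076}{4695889}*(+1) = -\frac{49}{36} (each basis 2-blade squares to minus the product of its generators' squares); cross terms between blades sharing an index anticommute and cancel; the commuting (index-disjoint) pairs give grade-4 terms 2*c*c'*(blade product), which cancel blade by blade — e_{1234}: -\frac{219401}{9391778} - \frac{246012}{4695889} + \frac{64675}{853798} = 0; e_{1235}: \frac{3071614}{4695889} + \frac{6888336}{4695889} - \frac{905450}{426899} = 0; e_{1245}: \frac{691600}{14087667} - \frac{691600}{14087667} = 0; e_{1345}: -\frac{414050}{14087667} + \frac{414050}{14087667} = 0; e_{2345}: -\frac{193648}{4695889} + \frac{193648}{4695889} = 0 — confirming B is simple. So B^2 = -\frac{49}{36}.
Answer: rotation, certificate B^2 = -\frac{49}{36}. No conjugation can change B^2 = -\frac{49}{36}; the sign gives the class.


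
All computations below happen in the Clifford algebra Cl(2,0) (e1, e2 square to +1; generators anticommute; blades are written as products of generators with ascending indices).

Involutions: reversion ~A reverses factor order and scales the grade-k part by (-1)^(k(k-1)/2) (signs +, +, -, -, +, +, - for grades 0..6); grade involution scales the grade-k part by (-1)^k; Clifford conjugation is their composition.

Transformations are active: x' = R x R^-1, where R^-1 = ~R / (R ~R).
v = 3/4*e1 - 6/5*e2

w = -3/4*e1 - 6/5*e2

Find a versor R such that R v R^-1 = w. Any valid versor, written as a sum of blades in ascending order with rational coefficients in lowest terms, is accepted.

Equal squares first: v^2 = w^2 = 801/400. Then v + w = -12/5*e2 is a versor taking v to w, provided it is invertible.
Answer: -12/5*e2


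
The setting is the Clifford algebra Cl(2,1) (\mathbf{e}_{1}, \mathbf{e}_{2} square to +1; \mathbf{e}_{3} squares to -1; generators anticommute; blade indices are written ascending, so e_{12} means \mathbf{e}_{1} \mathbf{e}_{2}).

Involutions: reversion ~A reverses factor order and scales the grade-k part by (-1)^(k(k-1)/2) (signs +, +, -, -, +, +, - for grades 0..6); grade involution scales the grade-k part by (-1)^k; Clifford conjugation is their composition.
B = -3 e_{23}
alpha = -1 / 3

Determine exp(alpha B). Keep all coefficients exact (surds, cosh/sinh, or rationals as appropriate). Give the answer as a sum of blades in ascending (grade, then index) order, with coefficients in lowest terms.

B^2 = (-3)^2*(e_{23})^2 = 9*(+1) = 9 (a basis 2-blade squares to minus the product of its generators' squares).
B^2 = 9 — the positive square puts this in the hyperbolic regime; l = 3, alpha*l = -1, so exp(alpha B) = cosh(-1) + (sinh(-1)/3)*B = \cosh{\left(1 \right)} + (- \frac{\sinh{\left(1 \right)}}{3})*B.
Answer: \cosh{\left(1 \right)} + \sinh{\left(1 \right)} e_{23}


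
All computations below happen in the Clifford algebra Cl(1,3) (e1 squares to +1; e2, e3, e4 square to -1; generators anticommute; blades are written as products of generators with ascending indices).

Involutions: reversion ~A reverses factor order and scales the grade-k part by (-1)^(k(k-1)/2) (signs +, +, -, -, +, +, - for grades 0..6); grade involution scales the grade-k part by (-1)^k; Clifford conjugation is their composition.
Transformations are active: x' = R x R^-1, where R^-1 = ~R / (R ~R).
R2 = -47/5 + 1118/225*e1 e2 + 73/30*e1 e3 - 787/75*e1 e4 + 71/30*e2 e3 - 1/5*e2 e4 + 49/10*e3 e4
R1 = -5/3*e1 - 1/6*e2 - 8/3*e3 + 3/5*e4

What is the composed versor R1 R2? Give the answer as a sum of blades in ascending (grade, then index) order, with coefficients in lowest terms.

Distribute over the terms of R1 (each basis-blade product reordered to ascending indices, repeated generators contracted through their squares):
(-5/3*e1) R2 = 47/3*e1 - 1118/135*e2 - 73/18*e3 + 787/45*e4 - 71/18*e1 e2 e3 + 1/3*e1 e2 e4 - 49/6*e1 e3 e4
(-1/6*e2) R2 = -559/675*e1 + 47/30*e2 + 71/180*e3 - 1/30*e4 + 73/180*e1 e2 e3 - 787/450*e1 e2 e4 - 49/60*e2 e3 e4
(-8/3*e3) R2 = -292/45*e1 - 284/45*e2 + 376/15*e3 + 196/15*e4 - 8944/675*e1 e2 e3 - 6296/225*e1 e3 e4 - 8/15*e2 e3 e4
(3/5*e4) R2 = -787/125*e1 - 3/25*e2 + 147/50*e3 - 141/25*e4 + 1118/375*e1 e2 e4 + 73/50*e1 e3 e4 + 71/50*e2 e3 e4
Summing the partial products and collecting blades:
Answer: 6931/3375*e1 - 17747/1350*e2 + 21911/900*e3 + 11197/450*e4 - 45331/2700*e1 e2 e3 + 3523/2250*e1 e2 e4 - 1561/45*e1 e3 e4 + 7/100*e2 e3 e4


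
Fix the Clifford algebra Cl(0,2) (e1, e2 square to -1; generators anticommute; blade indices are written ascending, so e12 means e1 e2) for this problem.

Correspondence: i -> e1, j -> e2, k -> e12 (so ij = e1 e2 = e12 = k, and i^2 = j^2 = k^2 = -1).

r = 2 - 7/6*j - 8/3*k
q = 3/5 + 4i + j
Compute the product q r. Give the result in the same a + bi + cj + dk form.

In blades: q = 3/5 + 4*e1 + e2, r = 2 - 7/6*e2 - 8/3*e12.
Distribute q over r term by term (generator squares from the signature, products reordered to ascending indices): (3/5)*r = 6/5 - 7/10*e2 - 8/5*e12; (4*e1)*r = 8*e1 + 32/3*e2 - 14/3*e12; (e2)*r = 7/6 - 8/3*e1 + 2*e2.
Sum: 71/30 + 16/3*e1 + 359/30*e2 - 94/15*e12; translating back through the correspondence:
Answer: 71/30 + 16/3*i + 359/30*j - 94/15*k


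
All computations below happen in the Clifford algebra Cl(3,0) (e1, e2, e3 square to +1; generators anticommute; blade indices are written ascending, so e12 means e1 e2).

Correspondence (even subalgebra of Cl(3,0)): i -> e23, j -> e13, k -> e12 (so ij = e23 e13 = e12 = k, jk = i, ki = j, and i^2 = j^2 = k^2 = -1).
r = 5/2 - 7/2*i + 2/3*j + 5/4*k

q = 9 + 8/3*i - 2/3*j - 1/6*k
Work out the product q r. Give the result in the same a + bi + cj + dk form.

In blades: q = 9 - 1/6*e12 - 2/3*e13 + 8/3*e23, r = 5/2 + 5/4*e12 + 2/3*e13 - 7/2*e23.
Distribute q over r term by term (generator squares from the signature, products reordered to ascending indices): (9)*r = 45/2 + 45/4*e12 + 6*e13 - 63/2*e23; (-1/6*e12)*r = 5/24 - 5/12*e12 + 7/12*e13 + 1/9*e23; (-2/3*e13)*r = 4/9 - 7/3*e12 - 5/3*e13 - 5/6*e23; (8/3*e23)*r = 28/3 + 16/9*e12 - 10/3*e13 + 20/3*e23.
Sum: 2339/72 + 185/18*e12 + 19/12*e13 - 230/9*e23; translating back through the correspondence:
Answer: 2339/72 - 230/9*i + 19/12*j + 185/18*k


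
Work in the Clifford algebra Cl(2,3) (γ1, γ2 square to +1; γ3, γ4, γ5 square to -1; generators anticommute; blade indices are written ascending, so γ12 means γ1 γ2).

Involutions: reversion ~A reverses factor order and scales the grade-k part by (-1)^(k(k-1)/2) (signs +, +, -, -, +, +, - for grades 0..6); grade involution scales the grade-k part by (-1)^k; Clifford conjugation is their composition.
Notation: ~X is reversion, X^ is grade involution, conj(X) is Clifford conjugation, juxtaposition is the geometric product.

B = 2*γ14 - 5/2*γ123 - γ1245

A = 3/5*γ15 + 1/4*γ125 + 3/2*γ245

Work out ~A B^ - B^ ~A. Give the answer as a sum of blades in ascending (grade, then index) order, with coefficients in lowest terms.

first term: 3/2*γ1 - 1/4*γ4 + 3/5*γ24 - 5/8*γ35 - 6/5*γ45 + 3*γ125 + 3/2*γ235 + 1/2*γ245 + 15/4*γ1345
second term: -3/2*γ1 + 1/4*γ4 + 3/5*γ24 + 5/8*γ35 + 6/5*γ45 - 3*γ125 - 3/2*γ235 - 1/2*γ245 + 15/4*γ1345
Answer: 3*γ1 - 1/2*γ4 - 5/4*γ35 - 12/5*γ45 + 6*γ125 + 3*γ235 + γ245


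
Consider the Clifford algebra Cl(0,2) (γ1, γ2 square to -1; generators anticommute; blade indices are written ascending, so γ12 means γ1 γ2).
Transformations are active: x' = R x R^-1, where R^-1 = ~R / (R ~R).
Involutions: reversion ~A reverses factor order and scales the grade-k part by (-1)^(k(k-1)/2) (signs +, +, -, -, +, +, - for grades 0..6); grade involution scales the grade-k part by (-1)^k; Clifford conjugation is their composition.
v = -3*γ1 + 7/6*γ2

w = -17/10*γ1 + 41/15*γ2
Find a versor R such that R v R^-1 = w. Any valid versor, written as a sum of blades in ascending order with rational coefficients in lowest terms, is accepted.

Reasoning: v^2 = w^2 = -373/36 since conjugation preserves the quadratic form; R = v + w = -47/10*γ1 + 39/10*γ2 is then valid when invertible, keeping its own part and reversing (v - w)/2.
Answer: -47/10*γ1 + 39/10*γ2


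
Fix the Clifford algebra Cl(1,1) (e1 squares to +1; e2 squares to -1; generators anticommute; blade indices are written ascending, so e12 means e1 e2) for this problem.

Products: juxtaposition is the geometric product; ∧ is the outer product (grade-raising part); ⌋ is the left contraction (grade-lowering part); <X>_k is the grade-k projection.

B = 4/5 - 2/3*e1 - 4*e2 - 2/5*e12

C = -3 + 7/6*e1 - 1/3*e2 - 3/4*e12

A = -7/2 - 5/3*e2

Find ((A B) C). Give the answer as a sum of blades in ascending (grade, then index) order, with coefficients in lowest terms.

step 1: -142/15 + 3*e1 + 38/3*e2 + 13/45*e12
step 2: 6463/180 - 7951/270*e1 - 20213/540*e2 - 859/90*e12
Answer: 6463/180 - 7951/270*e1 - 20213/540*e2 - 859/90*e12


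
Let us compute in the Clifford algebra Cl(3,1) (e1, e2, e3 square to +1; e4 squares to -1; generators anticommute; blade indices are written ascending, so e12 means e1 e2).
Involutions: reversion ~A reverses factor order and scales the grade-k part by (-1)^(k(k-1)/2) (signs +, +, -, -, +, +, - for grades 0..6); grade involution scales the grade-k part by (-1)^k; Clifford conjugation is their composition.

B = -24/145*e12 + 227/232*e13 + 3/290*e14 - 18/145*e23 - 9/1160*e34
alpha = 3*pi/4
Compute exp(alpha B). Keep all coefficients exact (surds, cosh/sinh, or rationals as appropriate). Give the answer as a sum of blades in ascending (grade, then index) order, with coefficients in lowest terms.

B^2 term by term: the squares give (-24/145)^2*(e12)^2 + (227/232)^2*(e13)^2 + (3/290)^2*(e14)^2 + (-18/145)^2*(e23)^2 + (-9/1160)^2*(e34)^2 = 576/21025*(-1) + 51529/53824*(-1) + 9/84100*(+1) + 324/21025*(-1) + 81/1345600*(+1) = -1 (each basis 2-blade squares to minus the product of its generators' squares); cross terms between blades sharing an index anticommute and cancel; the commuting (index-disjoint) pairs give grade-4 terms 2*c*c'*(blade product), which cancel blade by blade — e1234: 54/21025 - 54/21025 = 0 — confirming B is simple. So B^2 = -1.
B^2 = -1 — the negative square puts this in the circular regime; l = 1, alpha*l = 3*pi/4, so exp(alpha B) = cos(3*pi/4) + (sin(3*pi/4)/1)*B = -sqrt(2)/2 + (sqrt(2)/2)*B.
Answer: -sqrt(2)/2 - 12*sqrt(2)/145*e12 + 227*sqrt(2)/464*e13 + 3*sqrt(2)/580*e14 - 9*sqrt(2)/145*e23 - 9*sqrt(2)/2320*e34


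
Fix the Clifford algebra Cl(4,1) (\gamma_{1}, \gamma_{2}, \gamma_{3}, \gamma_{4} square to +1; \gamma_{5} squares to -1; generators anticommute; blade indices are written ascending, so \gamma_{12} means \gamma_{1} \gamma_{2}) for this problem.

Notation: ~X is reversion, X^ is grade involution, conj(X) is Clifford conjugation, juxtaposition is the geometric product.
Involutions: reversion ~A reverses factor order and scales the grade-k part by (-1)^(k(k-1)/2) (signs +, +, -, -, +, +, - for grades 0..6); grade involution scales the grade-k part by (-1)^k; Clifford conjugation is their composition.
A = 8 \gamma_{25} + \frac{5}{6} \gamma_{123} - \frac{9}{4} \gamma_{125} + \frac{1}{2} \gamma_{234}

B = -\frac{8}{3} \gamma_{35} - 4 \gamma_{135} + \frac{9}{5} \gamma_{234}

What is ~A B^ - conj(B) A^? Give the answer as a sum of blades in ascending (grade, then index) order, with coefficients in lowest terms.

first term: -\frac{9}{10} - \frac{3}{2} \gamma_{14} + \frac{91}{3} \gamma_{23} - \frac{10}{3} \gamma_{25} - 38 \gamma_{123} + \frac{20}{9} \gamma_{125} - \frac{4}{3} \gamma_{245} - \frac{72}{5} \gamma_{345} - 2 \gamma_{1245} + \frac{81}{20} \gamma_{1345}
second term: \frac{9}{10} - \frac{3}{2} \gamma_{14} - \frac{37}{3} \gamma_{23} - \frac{10}{3} \gamma_{25} + 26 \gamma_{123} + \frac{20}{9} \gamma_{125} - \frac{4}{3} \gamma_{245} + \frac{72}{5} \gamma_{345} + 2 \gamma_{1245} - \frac{81}{20} \gamma_{1345}
Answer: -\frac{9}{5} + \frac{128}{3} \gamma_{23} - 64 \gamma_{123} - \frac{144}{5} \gamma_{345} - 4 \gamma_{1245} + \frac{81}{10} \gamma_{1345}


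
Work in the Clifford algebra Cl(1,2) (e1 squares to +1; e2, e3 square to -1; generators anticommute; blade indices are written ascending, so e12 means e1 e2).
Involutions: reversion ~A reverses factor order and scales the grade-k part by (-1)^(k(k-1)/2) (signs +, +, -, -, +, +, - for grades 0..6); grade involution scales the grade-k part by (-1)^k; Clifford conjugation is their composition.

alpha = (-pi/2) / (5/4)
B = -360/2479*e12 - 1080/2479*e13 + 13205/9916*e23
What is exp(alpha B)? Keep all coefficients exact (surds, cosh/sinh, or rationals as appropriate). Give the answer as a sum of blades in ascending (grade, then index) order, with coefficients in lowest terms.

B^2 term by term: the squares give (-360/2479)^2*(e12)^2 + (-1080/2479)^2*(e13)^2 + (13205/9916)^2*(e23)^2 = 129600/6145441*(+1) + 1166400/6145441*(+1) + 174372025/98327056*(-1) = -25/16 (each basis 2-blade squares to minus the product of its generators' squares); cross terms between blades sharing an index anticommute and cancel. So B^2 = -25/16.
B^2 = -25/16 — a negative square means the series sums to a rotation: l = 5/4, alpha*l = -pi/2, so exp(alpha B) = cos(-pi/2) + (sin(-pi/2)/(5/4))*B = 0 + (-4/5)*B.
Answer: 288/2479*e12 + 864/2479*e13 - 2641/2479*e23


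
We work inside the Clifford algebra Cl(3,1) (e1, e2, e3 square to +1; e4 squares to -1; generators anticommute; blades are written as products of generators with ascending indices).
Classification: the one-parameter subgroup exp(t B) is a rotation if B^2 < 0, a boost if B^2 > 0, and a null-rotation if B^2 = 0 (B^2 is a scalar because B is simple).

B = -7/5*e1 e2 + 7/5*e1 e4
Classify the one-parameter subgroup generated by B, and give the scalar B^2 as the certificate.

B^2 term by term: the squares give (-7/5)^2*(e1 e2)^2 + (7/5)^2*(e1 e4)^2 = 49/25*(-1) + 49/25*(+1) = 0 (each basis 2-blade squares to minus the product of its generators' squares); cross terms between blades sharing an index anticommute and cancel. So B^2 = 0.
Answer: null-rotation, certificate B^2 = 0. Because 0 is invariant under every versor sandwich, the classification follows from its sign alone.


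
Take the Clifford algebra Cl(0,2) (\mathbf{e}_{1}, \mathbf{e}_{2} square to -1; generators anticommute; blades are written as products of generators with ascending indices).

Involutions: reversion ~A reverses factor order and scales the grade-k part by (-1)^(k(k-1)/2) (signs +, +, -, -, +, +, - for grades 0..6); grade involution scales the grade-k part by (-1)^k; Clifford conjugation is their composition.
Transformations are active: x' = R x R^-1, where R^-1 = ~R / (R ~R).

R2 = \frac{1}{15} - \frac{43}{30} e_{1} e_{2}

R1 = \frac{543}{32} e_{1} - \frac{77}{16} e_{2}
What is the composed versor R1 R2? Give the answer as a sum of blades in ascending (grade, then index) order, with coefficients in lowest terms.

Distribute over the terms of R1 (each basis-blade product reordered to ascending indices, repeated generators contracted through their squares):
(\frac{543}{32} e_{1}) R2 = \frac{181}{160} e_{1} + \frac{7783}{320} e_{2}
(-\frac{77}{16} e_{2}) R2 = \frac{3311}{480} e_{1} - \frac{77}{240} e_{2}
Summing the partial products and collecting blades:
Answer: \frac{1927}{240} e_{1} + \frac{23041}{960} e_{2}


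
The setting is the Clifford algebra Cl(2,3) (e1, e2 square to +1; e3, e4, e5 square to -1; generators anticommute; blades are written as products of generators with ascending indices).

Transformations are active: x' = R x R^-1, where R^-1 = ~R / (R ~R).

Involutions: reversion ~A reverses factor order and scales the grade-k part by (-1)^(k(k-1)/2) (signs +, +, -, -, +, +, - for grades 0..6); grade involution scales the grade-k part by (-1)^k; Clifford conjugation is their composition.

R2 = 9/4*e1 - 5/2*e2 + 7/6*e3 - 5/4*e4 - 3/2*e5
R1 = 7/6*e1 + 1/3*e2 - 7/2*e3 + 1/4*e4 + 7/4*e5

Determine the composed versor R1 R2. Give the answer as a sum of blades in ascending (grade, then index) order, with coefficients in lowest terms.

Distribute over the terms of R1 (each basis-blade product reordered to ascending indices, repeated generators contracted through their squares):
(7/6*e1) R2 = 21/8 - 35/12*e1 e2 + 49/36*e1 e3 - 35/24*e1 e4 - 7/4*e1 e5
(1/3*e2) R2 = -5/6 - 3/4*e1 e2 + 7/18*e2 e3 - 5/12*e2 e4 - 1/2*e2 e5
(-7/2*e3) R2 = 49/12 + 63/8*e1 e3 - 35/4*e2 e3 + 35/8*e3 e4 + 21/4*e3 e5
(1/4*e4) R2 = 5/16 - 9/16*e1 e4 + 5/8*e2 e4 - 7/24*e3 e4 - 3/8*e4 e5
(7/4*e5) R2 = 21/8 - 63/16*e1 e5 + 35/8*e2 e5 - 49/24*e3 e5 + 35/16*e4 e5
Summing the partial products and collecting blades:
Answer: 141/16 - 11/3*e1 e2 + 665/72*e1 e3 - 97/48*e1 e4 - 91/16*e1 e5 - 301/36*e2 e3 + 5/24*e2 e4 + 31/8*e2 e5 + 49/12*e3 e4 + 77/24*e3 e5 + 29/16*e4 e5


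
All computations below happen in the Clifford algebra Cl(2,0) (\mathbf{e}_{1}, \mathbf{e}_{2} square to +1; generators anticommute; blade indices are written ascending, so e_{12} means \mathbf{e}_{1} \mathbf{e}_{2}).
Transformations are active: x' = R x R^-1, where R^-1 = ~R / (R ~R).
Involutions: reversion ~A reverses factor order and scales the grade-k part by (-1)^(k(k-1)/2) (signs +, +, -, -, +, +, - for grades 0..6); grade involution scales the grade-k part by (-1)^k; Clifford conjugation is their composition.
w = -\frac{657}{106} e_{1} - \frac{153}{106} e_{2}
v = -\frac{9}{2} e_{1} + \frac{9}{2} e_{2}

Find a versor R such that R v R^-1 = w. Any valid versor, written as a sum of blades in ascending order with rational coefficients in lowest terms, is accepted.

Since q(v) = q(w) = \frac{81}{2}, the sum R = v + w = -\frac{567}{53} e_{1} + \frac{162}{53} e_{2} does the job whenever invertible.
Answer: -\frac{567}{53} e_{1} + \frac{162}{53} e_{2}


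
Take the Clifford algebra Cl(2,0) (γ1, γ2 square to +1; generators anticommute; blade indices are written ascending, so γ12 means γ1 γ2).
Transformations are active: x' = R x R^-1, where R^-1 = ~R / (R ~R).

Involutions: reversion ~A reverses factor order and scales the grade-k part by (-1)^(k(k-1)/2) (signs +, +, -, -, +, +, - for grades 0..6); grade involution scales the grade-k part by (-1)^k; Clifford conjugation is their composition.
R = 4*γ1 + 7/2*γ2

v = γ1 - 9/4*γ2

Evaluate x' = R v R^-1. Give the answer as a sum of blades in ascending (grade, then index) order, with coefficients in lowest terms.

~R = 4*γ1 + 7/2*γ2, and R ~R = 113/4, so R^-1 = ~R / (113/4).
R v = -31/8 - 25/2*γ12
Answer: -237/113*γ1 + 583/452*γ2


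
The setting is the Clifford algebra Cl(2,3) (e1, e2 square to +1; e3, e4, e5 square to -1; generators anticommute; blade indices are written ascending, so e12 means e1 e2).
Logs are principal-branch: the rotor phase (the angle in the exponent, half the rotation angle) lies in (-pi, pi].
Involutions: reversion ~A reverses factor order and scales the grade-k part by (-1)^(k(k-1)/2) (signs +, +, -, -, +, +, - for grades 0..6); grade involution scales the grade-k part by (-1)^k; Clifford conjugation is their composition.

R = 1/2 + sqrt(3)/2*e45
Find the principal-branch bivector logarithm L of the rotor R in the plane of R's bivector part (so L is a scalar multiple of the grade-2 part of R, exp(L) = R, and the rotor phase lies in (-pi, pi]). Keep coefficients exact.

The scalar part of R is 1/2, and that scalar determines the rotor phase on the principal branch; recovering the unit plane as bivector-part over sine of the phase gives L = phase * plane.
Concretely: cos(phase) = 1/2 gives phase = ±pi/3, and since phase/sin(phase) is even the sign is immaterial: L = (phase/sin(phase)) * <R>_2 = (2*sqrt(3)*pi/9) * <R>_2.
Answer: pi/3*e45


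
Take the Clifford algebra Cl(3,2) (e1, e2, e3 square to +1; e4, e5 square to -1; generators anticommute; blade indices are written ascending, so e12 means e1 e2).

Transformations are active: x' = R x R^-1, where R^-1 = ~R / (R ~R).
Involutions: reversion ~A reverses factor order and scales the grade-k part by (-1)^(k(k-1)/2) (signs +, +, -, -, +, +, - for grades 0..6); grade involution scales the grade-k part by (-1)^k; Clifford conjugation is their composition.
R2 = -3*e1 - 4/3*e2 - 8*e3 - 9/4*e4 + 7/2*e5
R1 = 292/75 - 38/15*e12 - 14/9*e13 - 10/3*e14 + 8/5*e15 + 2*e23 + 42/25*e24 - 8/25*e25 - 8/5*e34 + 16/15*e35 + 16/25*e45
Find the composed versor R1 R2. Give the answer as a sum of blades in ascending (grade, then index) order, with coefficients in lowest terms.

Distribute over the terms of R2 (each basis-blade product reordered to ascending indices, repeated generators contracted through their squares):
R1 (-3*e1) = -292/25*e1 - 38/5*e2 - 14/3*e3 - 10*e4 + 24/5*e5 - 6*e123 - 126/25*e124 + 24/25*e125 + 24/5*e134 - 16/5*e135 - 48/25*e145
R1 (-4/3*e2) = 152/45*e1 - 1168/225*e2 + 8/3*e3 + 56/25*e4 - 32/75*e5 - 56/27*e123 - 40/9*e124 + 32/15*e125 + 32/15*e234 - 64/45*e235 - 64/75*e245
R1 (-8*e3) = 112/9*e1 - 16*e2 - 2336/75*e3 - 64/5*e4 + 128/15*e5 + 304/15*e123 - 80/3*e134 + 64/5*e135 + 336/25*e234 - 64/25*e235 - 128/25*e345
R1 (-9/4*e4) = -15/2*e1 + 189/50*e2 - 18/5*e3 - 219/25*e4 - 36/25*e5 + 57/10*e124 + 7/2*e134 + 18/5*e145 - 9/2*e234 - 18/25*e245 + 12/5*e345
R1 (7/2*e5) = -28/5*e1 + 28/25*e2 - 56/15*e3 - 56/25*e4 + 1022/75*e5 - 133/15*e125 - 49/9*e135 - 35/3*e145 + 7*e235 + 147/25*e245 - 28/5*e345
Summing the partial products and collecting blades:
Answer: -4031/450*e1 - 10751/450*e2 - 1012/25*e3 - 789/25*e4 + 1882/75*e5 + 1646/135*e123 - 1703/450*e124 - 433/75*e125 - 551/30*e134 + 187/45*e135 - 749/75*e145 + 1661/150*e234 + 679/225*e235 + 323/75*e245 - 208/25*e345


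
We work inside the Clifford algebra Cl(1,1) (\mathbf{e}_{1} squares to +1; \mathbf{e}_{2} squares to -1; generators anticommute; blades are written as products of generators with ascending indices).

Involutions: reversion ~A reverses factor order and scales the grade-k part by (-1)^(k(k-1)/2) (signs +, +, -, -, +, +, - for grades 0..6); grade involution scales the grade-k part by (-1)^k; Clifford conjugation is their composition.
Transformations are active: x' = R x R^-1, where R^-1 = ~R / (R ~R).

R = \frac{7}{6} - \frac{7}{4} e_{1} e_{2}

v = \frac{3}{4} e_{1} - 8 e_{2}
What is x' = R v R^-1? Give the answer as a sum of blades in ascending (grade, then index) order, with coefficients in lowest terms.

~R = \frac{7}{6} + \frac{7}{4} e_{1} e_{2}, and R ~R = -\frac{245}{144}, so R^-1 = ~R / (-\frac{245}{144}).
R v = -\frac{105}{8} e_{1} - \frac{385}{48} e_{2}
Answer: \frac{69}{4} e_{1} + 19 e_{2}


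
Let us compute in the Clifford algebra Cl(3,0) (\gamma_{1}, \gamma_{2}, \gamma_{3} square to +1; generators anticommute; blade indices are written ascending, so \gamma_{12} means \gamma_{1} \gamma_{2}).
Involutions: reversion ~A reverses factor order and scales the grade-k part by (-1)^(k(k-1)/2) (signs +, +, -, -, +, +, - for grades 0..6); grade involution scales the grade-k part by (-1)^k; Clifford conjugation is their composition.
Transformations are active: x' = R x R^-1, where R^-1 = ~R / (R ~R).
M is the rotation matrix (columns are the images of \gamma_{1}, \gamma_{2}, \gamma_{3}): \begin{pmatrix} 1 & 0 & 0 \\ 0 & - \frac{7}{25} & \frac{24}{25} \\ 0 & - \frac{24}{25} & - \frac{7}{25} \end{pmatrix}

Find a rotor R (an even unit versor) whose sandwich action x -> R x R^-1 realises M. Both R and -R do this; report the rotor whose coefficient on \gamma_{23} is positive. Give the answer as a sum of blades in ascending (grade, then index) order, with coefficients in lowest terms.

Method: write R = a + b12*\gamma_{12} + b13*\gamma_{13} + b23*\gamma_{23} with a^2 + b12^2 + b13^2 + b23^2 = 1 (so R^-1 = ~R). Expanding the columns R e_j ~R gives tr M = 4a^2 - 1 and, from the antisymmetric part, M21 - M12 = -4a*b12, M13 - M31 = 4a*b13, M32 - M23 = -4a*b23.
Here tr M = \frac{11}{25}, so a^2 = (1 + tr M)/4 = \frac{9}{25} and a = ±\frac{3}{5}. Taking a = \frac{3}{5}: M21 - M12 = 0, M13 - M31 = 0, M32 - M23 = -\frac{48}{25}, giving b12 = 0, b13 = 0, b23 = \frac{4}{5}, i.e. R = \frac{3}{5} + \frac{4}{5} \gamma_{23}.
Its \gamma_{23} coefficient is already positive.
Answer: \frac{3}{5} + \frac{4}{5} \gamma_{23}. Key observation: the double cover Spin(3) -> SO(3) sends R and -R to the same matrix (trace \frac{11}{25} here), so the stated sign of the \gamma_{23} coefficient is what selects one sheet.


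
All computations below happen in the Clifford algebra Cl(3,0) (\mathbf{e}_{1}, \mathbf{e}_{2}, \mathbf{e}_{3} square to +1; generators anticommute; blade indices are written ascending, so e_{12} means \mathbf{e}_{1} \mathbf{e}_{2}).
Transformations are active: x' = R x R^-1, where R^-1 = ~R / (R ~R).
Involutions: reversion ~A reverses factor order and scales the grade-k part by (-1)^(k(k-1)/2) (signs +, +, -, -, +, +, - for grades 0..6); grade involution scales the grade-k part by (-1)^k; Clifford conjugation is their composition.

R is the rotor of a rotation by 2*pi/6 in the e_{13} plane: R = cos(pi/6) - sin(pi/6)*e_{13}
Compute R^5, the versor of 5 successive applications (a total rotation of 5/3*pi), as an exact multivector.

Rotor phase runs at HALF the rotation angle; powers of one rotor simply add phase, so after 5 steps in e_{13} the phase is 5*pi/6 = \frac{5 \pi}{6} and R^5 = cos(\frac{5 \pi}{6}) - sin(\frac{5 \pi}{6})*e_{13}.
cos(\frac{5 \pi}{6}) = - \frac{\sqrt{3}}{2} and sin(\frac{5 \pi}{6}) = \frac{1}{2}, so R^5 = - \frac{\sqrt{3}}{2} - \frac{1}{2} e_{13}. The net rotation is 5/3*pi; the rotor keeps the half-angle phase exactly.
Answer: - \frac{\sqrt{3}}{2} - \frac{1}{2} e_{13}


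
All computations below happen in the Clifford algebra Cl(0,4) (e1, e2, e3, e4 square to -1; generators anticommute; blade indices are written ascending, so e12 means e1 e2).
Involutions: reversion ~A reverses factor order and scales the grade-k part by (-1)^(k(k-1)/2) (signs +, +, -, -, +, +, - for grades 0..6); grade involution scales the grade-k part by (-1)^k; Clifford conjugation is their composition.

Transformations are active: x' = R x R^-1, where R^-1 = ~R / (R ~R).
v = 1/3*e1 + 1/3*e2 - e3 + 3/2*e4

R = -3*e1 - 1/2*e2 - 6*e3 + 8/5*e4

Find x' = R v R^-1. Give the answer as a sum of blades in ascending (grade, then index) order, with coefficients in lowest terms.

~R = -3*e1 - 1/2*e2 - 6*e3 + 8/5*e4, and R ~R = -4781/100, so R^-1 = ~R / (-4781/100).
R v = -217/30 - 5/6*e12 + 5*e13 - 151/30*e14 + 5/2*e23 - 77/60*e24 - 37/5*e34
Answer: -2543/2049*e1 - 331/683*e2 - 557/683*e3 - 4163/4098*e4


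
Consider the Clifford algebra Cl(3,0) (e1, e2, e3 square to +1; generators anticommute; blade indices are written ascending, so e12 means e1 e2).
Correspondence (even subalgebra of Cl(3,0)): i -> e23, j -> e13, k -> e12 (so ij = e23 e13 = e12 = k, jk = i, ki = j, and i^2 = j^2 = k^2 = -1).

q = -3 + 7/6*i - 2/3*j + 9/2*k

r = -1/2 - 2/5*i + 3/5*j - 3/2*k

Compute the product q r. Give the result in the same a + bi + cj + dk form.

In blades: q = -3 + 9/2*e12 - 2/3*e13 + 7/6*e23, r = -1/2 - 3/2*e12 + 3/5*e13 - 2/5*e23.
Distribute q over r term by term (generator squares from the signature, products reordered to ascending indices): (-3)*r = 3/2 + 9/2*e12 - 9/5*e13 + 6/5*e23; (9/2*e12)*r = 27/4 - 9/4*e12 - 9/5*e13 - 27/10*e23; (-2/3*e13)*r = 2/5 - 4/15*e12 + 1/3*e13 + e23; (7/6*e23)*r = 7/15 + 7/10*e12 + 7/4*e13 - 7/12*e23.
Sum: 547/60 + 161/60*e12 - 91/60*e13 - 13/12*e23; translating back through the correspondence:
Answer: 547/60 - 13/12*i - 91/60*j + 161/60*k


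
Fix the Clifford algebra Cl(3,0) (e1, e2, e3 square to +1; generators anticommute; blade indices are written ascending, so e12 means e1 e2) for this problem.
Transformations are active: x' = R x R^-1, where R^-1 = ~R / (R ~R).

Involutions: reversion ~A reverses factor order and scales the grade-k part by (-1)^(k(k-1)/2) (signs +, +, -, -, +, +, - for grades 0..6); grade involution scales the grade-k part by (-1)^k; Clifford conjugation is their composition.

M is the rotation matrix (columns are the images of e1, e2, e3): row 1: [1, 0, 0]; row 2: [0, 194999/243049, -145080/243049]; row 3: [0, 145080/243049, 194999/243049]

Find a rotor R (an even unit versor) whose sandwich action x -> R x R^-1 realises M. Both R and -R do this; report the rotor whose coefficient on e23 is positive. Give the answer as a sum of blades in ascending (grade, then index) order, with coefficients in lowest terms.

Method: write R = a + b12*e12 + b13*e13 + b23*e23 with a^2 + b12^2 + b13^2 + b23^2 = 1 (so R^-1 = ~R). Expanding the columns R e_j ~R gives tr M = 4a^2 - 1 and, from the antisymmetric part, M21 - M12 = -4a*b12, M13 - M31 = 4a*b13, M32 - M23 = -4a*b23.
Here tr M = 633047/243049, so a^2 = (1 + tr M)/4 = 219024/243049 and a = ±468/493. Taking a = 468/493: M21 - M12 = 0, M13 - M31 = 0, M32 - M23 = 290160/243049, giving b12 = 0, b13 = 0, b23 = -155/493, i.e. R = 468/493 - 155/493*e23.
Its e23 coefficient is negative, so report the other preimage -R.
Answer: -468/493 + 155/493*e23. Uniqueness: Spin(3) -> SO(3) maps R and -R to the same rotation of trace 633047/243049; fixing the sign of the e23 coefficient removes the ambiguity.


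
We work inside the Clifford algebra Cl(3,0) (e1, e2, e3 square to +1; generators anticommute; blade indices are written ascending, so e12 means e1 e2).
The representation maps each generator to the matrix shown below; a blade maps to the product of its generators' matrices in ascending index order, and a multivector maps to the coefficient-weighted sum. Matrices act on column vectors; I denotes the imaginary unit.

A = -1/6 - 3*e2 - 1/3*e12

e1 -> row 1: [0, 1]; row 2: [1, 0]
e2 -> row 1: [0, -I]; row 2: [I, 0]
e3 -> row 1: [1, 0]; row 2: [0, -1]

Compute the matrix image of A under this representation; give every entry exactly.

Bivector images (products of the table entries): rho(e12) = rho(e1)rho(e2) = row 1: [I, 0]; row 2: [0, -I].
M = (-1/6)*1 + (-3)*rho(e2) + (-1/3)*rho(e12), summed entrywise (1 is the identity matrix):
Answer: row 1: [-1/6 - I/3, 3*I]; row 2: [-3*I, -1/6 + I/3]


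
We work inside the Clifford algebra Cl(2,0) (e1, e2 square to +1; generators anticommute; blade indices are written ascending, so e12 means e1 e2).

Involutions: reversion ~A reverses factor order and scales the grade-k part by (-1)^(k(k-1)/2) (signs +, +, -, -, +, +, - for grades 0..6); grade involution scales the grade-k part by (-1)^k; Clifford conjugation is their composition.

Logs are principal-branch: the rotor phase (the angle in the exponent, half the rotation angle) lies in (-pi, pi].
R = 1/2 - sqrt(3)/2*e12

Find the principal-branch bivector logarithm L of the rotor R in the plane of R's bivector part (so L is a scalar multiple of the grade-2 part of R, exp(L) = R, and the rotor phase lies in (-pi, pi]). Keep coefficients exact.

The scalar part of R is 1/2, which fixes the principal-branch rotor phase; the unit plane is then the bivector part divided by the sine of that phase, and L is that plane scaled by the phase.
Concretely: cos(phase) = 1/2 gives phase = ±pi/3, and since phase/sin(phase) is even the sign is immaterial: L = (phase/sin(phase)) * <R>_2 = (2*sqrt(3)*pi/9) * <R>_2.
Answer: -pi/3*e12


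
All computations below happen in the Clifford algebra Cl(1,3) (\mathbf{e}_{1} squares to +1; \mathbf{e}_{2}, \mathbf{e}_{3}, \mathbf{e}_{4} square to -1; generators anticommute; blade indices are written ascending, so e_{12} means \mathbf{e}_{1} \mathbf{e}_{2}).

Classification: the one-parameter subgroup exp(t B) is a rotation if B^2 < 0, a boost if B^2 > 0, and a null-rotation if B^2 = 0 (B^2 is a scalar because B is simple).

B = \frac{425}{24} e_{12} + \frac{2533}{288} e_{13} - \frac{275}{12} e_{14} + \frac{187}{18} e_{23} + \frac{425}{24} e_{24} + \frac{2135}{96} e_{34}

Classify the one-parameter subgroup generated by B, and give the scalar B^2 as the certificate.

B^2 term by term: the squares give (\frac{425}{24})^2*(e_{12})^2 + (\frac{2533}{288})^2*(e_{13})^2 + (-\frac{275}{12})^2*(e_{14})^2 + (\frac{187}{18})^2*(e_{23})^2 + (\frac{425}{24})^2*(e_{24})^2 + (\frac{2135}{96})^2*(e_{34})^2 = \frac{180625}{576}*(+1) + \frac{6416089}{82944}*(+1) + \frac{75625}{144}*(+1) + \frac{34969}{324}*(-1) + \frac{180625}{576}*(-1) + \frac{4558225}{9216}*(-1) = 0 (each basis 2-blade squares to minus the product of its generators' squares); cross terms between blades sharing an index anticommute and cancel; the commuting (index-disjoint) pairs give grade-4 terms 2*c*c'*(blade product), which cancel blade by blade — e_{1234}: \frac{907375}{1152} - \frac{1076525}{3456} - \frac{51425}{108} = 0 — confirming B is simple. So B^2 = 0.
Answer: null-rotation, certificate B^2 = 0. Because 0 is invariant under every versor sandwich, the classification follows from its sign alone.


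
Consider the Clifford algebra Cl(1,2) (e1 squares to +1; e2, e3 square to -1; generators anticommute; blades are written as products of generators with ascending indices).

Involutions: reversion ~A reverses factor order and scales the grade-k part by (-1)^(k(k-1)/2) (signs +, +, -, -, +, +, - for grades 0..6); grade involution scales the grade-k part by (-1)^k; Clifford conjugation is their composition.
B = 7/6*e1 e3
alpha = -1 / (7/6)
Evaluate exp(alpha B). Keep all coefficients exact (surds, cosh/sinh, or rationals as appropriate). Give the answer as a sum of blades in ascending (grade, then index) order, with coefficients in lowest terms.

B^2 = (7/6)^2*(e1 e3)^2 = 49/36*(+1) = 49/36 (a basis 2-blade squares to minus the product of its generators' squares).
B^2 = 49/36 — hyperbolic case — the even/odd split gives cosh and sinh: l = 7/6, alpha*l = -1, so exp(alpha B) = cosh(-1) + (sinh(-1)/(7/6))*B = cosh(1) + (-6*sinh(1)/7)*B.
Answer: cosh(1) - sinh(1)*e1 e3


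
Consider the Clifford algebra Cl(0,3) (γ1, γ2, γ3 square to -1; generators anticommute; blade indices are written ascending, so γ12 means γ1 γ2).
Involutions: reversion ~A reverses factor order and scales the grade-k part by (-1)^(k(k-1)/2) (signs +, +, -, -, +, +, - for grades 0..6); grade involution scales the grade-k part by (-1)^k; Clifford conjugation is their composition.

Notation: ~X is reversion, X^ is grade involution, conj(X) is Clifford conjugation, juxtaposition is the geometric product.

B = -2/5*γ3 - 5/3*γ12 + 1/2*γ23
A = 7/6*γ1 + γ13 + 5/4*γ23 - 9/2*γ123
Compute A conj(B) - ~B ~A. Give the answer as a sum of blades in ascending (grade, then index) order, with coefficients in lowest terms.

first term: 5/8 - 53/20*γ1 - 22/9*γ2 + 15/2*γ3 + 13/10*γ12 + 51/20*γ13 - 5/3*γ23 - 7/12*γ123
second term: -5/8 + 53/20*γ1 + 22/9*γ2 - 15/2*γ3 + 13/10*γ12 + 51/20*γ13 - 5/3*γ23 - 7/12*γ123
Answer: 5/4 - 53/10*γ1 - 44/9*γ2 + 15*γ3


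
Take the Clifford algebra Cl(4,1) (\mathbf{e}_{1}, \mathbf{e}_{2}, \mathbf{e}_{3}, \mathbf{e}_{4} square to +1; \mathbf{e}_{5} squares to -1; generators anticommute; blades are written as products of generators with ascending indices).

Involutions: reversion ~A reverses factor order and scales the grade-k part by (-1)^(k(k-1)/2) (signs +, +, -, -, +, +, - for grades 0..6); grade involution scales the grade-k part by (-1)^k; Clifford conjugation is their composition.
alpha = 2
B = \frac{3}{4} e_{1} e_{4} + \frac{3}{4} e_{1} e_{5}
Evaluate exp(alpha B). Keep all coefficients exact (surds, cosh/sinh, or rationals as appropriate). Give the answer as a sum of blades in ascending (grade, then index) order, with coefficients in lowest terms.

B^2 term by term: the squares give (\frac{3}{4})^2*(e_{1} e_{4})^2 + (\frac{3}{4})^2*(e_{1} e_{5})^2 = \frac{9}{16}*(-1) + \frac{9}{16}*(+1) = 0 (each basis 2-blade squares to minus the product of its generators' squares); cross terms between blades sharing an index anticommute and cancel. So B^2 = 0.
B^2 = 0, hence only two terms survive: exp(alpha B) = 1 + alpha B (parabolic case).
Answer: 1 + \frac{3}{2} e_{1} e_{4} + \frac{3}{2} e_{1} e_{5}
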